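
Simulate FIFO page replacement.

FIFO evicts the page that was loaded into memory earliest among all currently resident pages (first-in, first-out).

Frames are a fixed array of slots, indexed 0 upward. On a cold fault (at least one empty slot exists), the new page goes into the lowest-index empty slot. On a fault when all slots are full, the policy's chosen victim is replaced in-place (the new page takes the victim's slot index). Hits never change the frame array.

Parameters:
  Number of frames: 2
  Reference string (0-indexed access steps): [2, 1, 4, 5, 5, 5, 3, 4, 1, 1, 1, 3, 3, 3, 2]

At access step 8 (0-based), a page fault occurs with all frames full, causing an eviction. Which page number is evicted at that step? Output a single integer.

Step 0: ref 2 -> FAULT, frames=[2,-]
Step 1: ref 1 -> FAULT, frames=[2,1]
Step 2: ref 4 -> FAULT, evict 2, frames=[4,1]
Step 3: ref 5 -> FAULT, evict 1, frames=[4,5]
Step 4: ref 5 -> HIT, frames=[4,5]
Step 5: ref 5 -> HIT, frames=[4,5]
Step 6: ref 3 -> FAULT, evict 4, frames=[3,5]
Step 7: ref 4 -> FAULT, evict 5, frames=[3,4]
Step 8: ref 1 -> FAULT, evict 3, frames=[1,4]
At step 8: evicted page 3

Answer: 3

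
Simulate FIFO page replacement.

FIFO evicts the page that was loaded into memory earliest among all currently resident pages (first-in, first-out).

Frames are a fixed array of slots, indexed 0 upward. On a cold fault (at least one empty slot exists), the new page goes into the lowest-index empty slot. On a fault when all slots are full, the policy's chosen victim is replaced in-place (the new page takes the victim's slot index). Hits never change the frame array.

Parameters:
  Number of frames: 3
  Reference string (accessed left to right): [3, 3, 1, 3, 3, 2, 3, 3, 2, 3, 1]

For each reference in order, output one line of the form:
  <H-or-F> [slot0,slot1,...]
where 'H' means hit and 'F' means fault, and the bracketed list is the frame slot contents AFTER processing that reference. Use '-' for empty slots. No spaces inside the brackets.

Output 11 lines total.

F [3,-,-]
H [3,-,-]
F [3,1,-]
H [3,1,-]
H [3,1,-]
F [3,1,2]
H [3,1,2]
H [3,1,2]
H [3,1,2]
H [3,1,2]
H [3,1,2]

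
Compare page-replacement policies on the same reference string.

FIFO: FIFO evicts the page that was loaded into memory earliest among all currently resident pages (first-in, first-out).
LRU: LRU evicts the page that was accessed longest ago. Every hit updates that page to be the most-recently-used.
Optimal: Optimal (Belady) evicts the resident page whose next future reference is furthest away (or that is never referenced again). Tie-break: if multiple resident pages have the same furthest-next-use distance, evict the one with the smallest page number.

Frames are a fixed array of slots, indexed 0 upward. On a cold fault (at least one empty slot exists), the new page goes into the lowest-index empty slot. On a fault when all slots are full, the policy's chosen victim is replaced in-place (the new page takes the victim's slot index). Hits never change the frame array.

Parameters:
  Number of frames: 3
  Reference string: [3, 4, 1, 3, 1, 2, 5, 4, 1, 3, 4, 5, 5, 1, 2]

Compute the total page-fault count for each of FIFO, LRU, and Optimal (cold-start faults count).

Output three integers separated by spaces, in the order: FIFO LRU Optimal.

Answer: 10 11 8

Derivation:
--- FIFO ---
  step 0: ref 3 -> FAULT, frames=[3,-,-] (faults so far: 1)
  step 1: ref 4 -> FAULT, frames=[3,4,-] (faults so far: 2)
  step 2: ref 1 -> FAULT, frames=[3,4,1] (faults so far: 3)
  step 3: ref 3 -> HIT, frames=[3,4,1] (faults so far: 3)
  step 4: ref 1 -> HIT, frames=[3,4,1] (faults so far: 3)
  step 5: ref 2 -> FAULT, evict 3, frames=[2,4,1] (faults so far: 4)
  step 6: ref 5 -> FAULT, evict 4, frames=[2,5,1] (faults so far: 5)
  step 7: ref 4 -> FAULT, evict 1, frames=[2,5,4] (faults so far: 6)
  step 8: ref 1 -> FAULT, evict 2, frames=[1,5,4] (faults so far: 7)
  step 9: ref 3 -> FAULT, evict 5, frames=[1,3,4] (faults so far: 8)
  step 10: ref 4 -> HIT, frames=[1,3,4] (faults so far: 8)
  step 11: ref 5 -> FAULT, evict 4, frames=[1,3,5] (faults so far: 9)
  step 12: ref 5 -> HIT, frames=[1,3,5] (faults so far: 9)
  step 13: ref 1 -> HIT, frames=[1,3,5] (faults so far: 9)
  step 14: ref 2 -> FAULT, evict 1, frames=[2,3,5] (faults so far: 10)
  FIFO total faults: 10
--- LRU ---
  step 0: ref 3 -> FAULT, frames=[3,-,-] (faults so far: 1)
  step 1: ref 4 -> FAULT, frames=[3,4,-] (faults so far: 2)
  step 2: ref 1 -> FAULT, frames=[3,4,1] (faults so far: 3)
  step 3: ref 3 -> HIT, frames=[3,4,1] (faults so far: 3)
  step 4: ref 1 -> HIT, frames=[3,4,1] (faults so far: 3)
  step 5: ref 2 -> FAULT, evict 4, frames=[3,2,1] (faults so far: 4)
  step 6: ref 5 -> FAULT, evict 3, frames=[5,2,1] (faults so far: 5)
  step 7: ref 4 -> FAULT, evict 1, frames=[5,2,4] (faults so far: 6)
  step 8: ref 1 -> FAULT, evict 2, frames=[5,1,4] (faults so far: 7)
  step 9: ref 3 -> FAULT, evict 5, frames=[3,1,4] (faults so far: 8)
  step 10: ref 4 -> HIT, frames=[3,1,4] (faults so far: 8)
  step 11: ref 5 -> FAULT, evict 1, frames=[3,5,4] (faults so far: 9)
  step 12: ref 5 -> HIT, frames=[3,5,4] (faults so far: 9)
  step 13: ref 1 -> FAULT, evict 3, frames=[1,5,4] (faults so far: 10)
  step 14: ref 2 -> FAULT, evict 4, frames=[1,5,2] (faults so far: 11)
  LRU total faults: 11
--- Optimal ---
  step 0: ref 3 -> FAULT, frames=[3,-,-] (faults so far: 1)
  step 1: ref 4 -> FAULT, frames=[3,4,-] (faults so far: 2)
  step 2: ref 1 -> FAULT, frames=[3,4,1] (faults so far: 3)
  step 3: ref 3 -> HIT, frames=[3,4,1] (faults so far: 3)
  step 4: ref 1 -> HIT, frames=[3,4,1] (faults so far: 3)
  step 5: ref 2 -> FAULT, evict 3, frames=[2,4,1] (faults so far: 4)
  step 6: ref 5 -> FAULT, evict 2, frames=[5,4,1] (faults so far: 5)
  step 7: ref 4 -> HIT, frames=[5,4,1] (faults so far: 5)
  step 8: ref 1 -> HIT, frames=[5,4,1] (faults so far: 5)
  step 9: ref 3 -> FAULT, evict 1, frames=[5,4,3] (faults so far: 6)
  step 10: ref 4 -> HIT, frames=[5,4,3] (faults so far: 6)
  step 11: ref 5 -> HIT, frames=[5,4,3] (faults so far: 6)
  step 12: ref 5 -> HIT, frames=[5,4,3] (faults so far: 6)
  step 13: ref 1 -> FAULT, evict 3, frames=[5,4,1] (faults so far: 7)
  step 14: ref 2 -> FAULT, evict 1, frames=[5,4,2] (faults so far: 8)
  Optimal total faults: 8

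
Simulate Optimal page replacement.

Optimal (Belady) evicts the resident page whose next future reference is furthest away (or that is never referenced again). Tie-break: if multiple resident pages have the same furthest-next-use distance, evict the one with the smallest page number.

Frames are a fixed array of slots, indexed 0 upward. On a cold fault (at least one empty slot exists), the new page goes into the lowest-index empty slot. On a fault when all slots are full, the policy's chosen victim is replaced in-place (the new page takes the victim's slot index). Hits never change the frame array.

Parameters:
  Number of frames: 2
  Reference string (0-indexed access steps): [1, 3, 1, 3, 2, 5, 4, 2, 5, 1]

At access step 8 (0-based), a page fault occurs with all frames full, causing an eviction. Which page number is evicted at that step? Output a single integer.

Answer: 2

Derivation:
Step 0: ref 1 -> FAULT, frames=[1,-]
Step 1: ref 3 -> FAULT, frames=[1,3]
Step 2: ref 1 -> HIT, frames=[1,3]
Step 3: ref 3 -> HIT, frames=[1,3]
Step 4: ref 2 -> FAULT, evict 3, frames=[1,2]
Step 5: ref 5 -> FAULT, evict 1, frames=[5,2]
Step 6: ref 4 -> FAULT, evict 5, frames=[4,2]
Step 7: ref 2 -> HIT, frames=[4,2]
Step 8: ref 5 -> FAULT, evict 2, frames=[4,5]
At step 8: evicted page 2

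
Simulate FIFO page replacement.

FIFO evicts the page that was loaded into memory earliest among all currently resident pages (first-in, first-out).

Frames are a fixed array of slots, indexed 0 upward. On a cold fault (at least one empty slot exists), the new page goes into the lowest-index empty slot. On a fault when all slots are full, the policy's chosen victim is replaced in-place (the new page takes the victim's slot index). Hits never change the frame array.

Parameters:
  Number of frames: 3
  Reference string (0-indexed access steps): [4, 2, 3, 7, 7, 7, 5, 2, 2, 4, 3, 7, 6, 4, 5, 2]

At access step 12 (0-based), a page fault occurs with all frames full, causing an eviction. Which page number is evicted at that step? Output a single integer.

Answer: 4

Derivation:
Step 0: ref 4 -> FAULT, frames=[4,-,-]
Step 1: ref 2 -> FAULT, frames=[4,2,-]
Step 2: ref 3 -> FAULT, frames=[4,2,3]
Step 3: ref 7 -> FAULT, evict 4, frames=[7,2,3]
Step 4: ref 7 -> HIT, frames=[7,2,3]
Step 5: ref 7 -> HIT, frames=[7,2,3]
Step 6: ref 5 -> FAULT, evict 2, frames=[7,5,3]
Step 7: ref 2 -> FAULT, evict 3, frames=[7,5,2]
Step 8: ref 2 -> HIT, frames=[7,5,2]
Step 9: ref 4 -> FAULT, evict 7, frames=[4,5,2]
Step 10: ref 3 -> FAULT, evict 5, frames=[4,3,2]
Step 11: ref 7 -> FAULT, evict 2, frames=[4,3,7]
Step 12: ref 6 -> FAULT, evict 4, frames=[6,3,7]
At step 12: evicted page 4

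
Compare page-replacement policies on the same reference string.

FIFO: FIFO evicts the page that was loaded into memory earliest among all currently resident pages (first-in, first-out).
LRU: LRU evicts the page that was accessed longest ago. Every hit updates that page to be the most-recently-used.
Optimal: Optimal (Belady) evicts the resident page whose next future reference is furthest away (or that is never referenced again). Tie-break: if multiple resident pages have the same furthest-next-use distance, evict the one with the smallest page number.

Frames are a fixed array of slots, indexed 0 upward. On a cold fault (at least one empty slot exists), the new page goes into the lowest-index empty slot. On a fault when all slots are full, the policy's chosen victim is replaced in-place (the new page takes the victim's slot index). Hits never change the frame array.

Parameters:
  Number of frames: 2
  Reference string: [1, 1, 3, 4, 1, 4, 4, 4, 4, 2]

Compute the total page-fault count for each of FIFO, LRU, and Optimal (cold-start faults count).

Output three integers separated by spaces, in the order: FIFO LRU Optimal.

--- FIFO ---
  step 0: ref 1 -> FAULT, frames=[1,-] (faults so far: 1)
  step 1: ref 1 -> HIT, frames=[1,-] (faults so far: 1)
  step 2: ref 3 -> FAULT, frames=[1,3] (faults so far: 2)
  step 3: ref 4 -> FAULT, evict 1, frames=[4,3] (faults so far: 3)
  step 4: ref 1 -> FAULT, evict 3, frames=[4,1] (faults so far: 4)
  step 5: ref 4 -> HIT, frames=[4,1] (faults so far: 4)
  step 6: ref 4 -> HIT, frames=[4,1] (faults so far: 4)
  step 7: ref 4 -> HIT, frames=[4,1] (faults so far: 4)
  step 8: ref 4 -> HIT, frames=[4,1] (faults so far: 4)
  step 9: ref 2 -> FAULT, evict 4, frames=[2,1] (faults so far: 5)
  FIFO total faults: 5
--- LRU ---
  step 0: ref 1 -> FAULT, frames=[1,-] (faults so far: 1)
  step 1: ref 1 -> HIT, frames=[1,-] (faults so far: 1)
  step 2: ref 3 -> FAULT, frames=[1,3] (faults so far: 2)
  step 3: ref 4 -> FAULT, evict 1, frames=[4,3] (faults so far: 3)
  step 4: ref 1 -> FAULT, evict 3, frames=[4,1] (faults so far: 4)
  step 5: ref 4 -> HIT, frames=[4,1] (faults so far: 4)
  step 6: ref 4 -> HIT, frames=[4,1] (faults so far: 4)
  step 7: ref 4 -> HIT, frames=[4,1] (faults so far: 4)
  step 8: ref 4 -> HIT, frames=[4,1] (faults so far: 4)
  step 9: ref 2 -> FAULT, evict 1, frames=[4,2] (faults so far: 5)
  LRU total faults: 5
--- Optimal ---
  step 0: ref 1 -> FAULT, frames=[1,-] (faults so far: 1)
  step 1: ref 1 -> HIT, frames=[1,-] (faults so far: 1)
  step 2: ref 3 -> FAULT, frames=[1,3] (faults so far: 2)
  step 3: ref 4 -> FAULT, evict 3, frames=[1,4] (faults so far: 3)
  step 4: ref 1 -> HIT, frames=[1,4] (faults so far: 3)
  step 5: ref 4 -> HIT, frames=[1,4] (faults so far: 3)
  step 6: ref 4 -> HIT, frames=[1,4] (faults so far: 3)
  step 7: ref 4 -> HIT, frames=[1,4] (faults so far: 3)
  step 8: ref 4 -> HIT, frames=[1,4] (faults so far: 3)
  step 9: ref 2 -> FAULT, evict 1, frames=[2,4] (faults so far: 4)
  Optimal total faults: 4

Answer: 5 5 4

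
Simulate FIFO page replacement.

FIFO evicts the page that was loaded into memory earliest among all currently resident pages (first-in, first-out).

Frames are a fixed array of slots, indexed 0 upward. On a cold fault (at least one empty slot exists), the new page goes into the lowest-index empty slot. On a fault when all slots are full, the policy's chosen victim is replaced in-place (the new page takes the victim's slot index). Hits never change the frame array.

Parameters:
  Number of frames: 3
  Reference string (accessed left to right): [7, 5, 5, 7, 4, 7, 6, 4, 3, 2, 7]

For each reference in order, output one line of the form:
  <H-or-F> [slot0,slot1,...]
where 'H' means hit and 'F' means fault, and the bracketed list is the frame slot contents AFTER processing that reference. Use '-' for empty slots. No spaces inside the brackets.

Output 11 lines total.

F [7,-,-]
F [7,5,-]
H [7,5,-]
H [7,5,-]
F [7,5,4]
H [7,5,4]
F [6,5,4]
H [6,5,4]
F [6,3,4]
F [6,3,2]
F [7,3,2]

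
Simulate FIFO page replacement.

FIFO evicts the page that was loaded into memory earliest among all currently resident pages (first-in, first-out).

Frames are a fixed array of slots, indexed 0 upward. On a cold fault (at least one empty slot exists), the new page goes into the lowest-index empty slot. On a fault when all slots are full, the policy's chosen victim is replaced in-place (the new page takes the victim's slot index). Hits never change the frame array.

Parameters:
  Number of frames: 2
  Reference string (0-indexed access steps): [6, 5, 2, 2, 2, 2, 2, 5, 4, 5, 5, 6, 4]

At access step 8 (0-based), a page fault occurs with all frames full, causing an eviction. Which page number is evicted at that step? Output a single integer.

Answer: 5

Derivation:
Step 0: ref 6 -> FAULT, frames=[6,-]
Step 1: ref 5 -> FAULT, frames=[6,5]
Step 2: ref 2 -> FAULT, evict 6, frames=[2,5]
Step 3: ref 2 -> HIT, frames=[2,5]
Step 4: ref 2 -> HIT, frames=[2,5]
Step 5: ref 2 -> HIT, frames=[2,5]
Step 6: ref 2 -> HIT, frames=[2,5]
Step 7: ref 5 -> HIT, frames=[2,5]
Step 8: ref 4 -> FAULT, evict 5, frames=[2,4]
At step 8: evicted page 5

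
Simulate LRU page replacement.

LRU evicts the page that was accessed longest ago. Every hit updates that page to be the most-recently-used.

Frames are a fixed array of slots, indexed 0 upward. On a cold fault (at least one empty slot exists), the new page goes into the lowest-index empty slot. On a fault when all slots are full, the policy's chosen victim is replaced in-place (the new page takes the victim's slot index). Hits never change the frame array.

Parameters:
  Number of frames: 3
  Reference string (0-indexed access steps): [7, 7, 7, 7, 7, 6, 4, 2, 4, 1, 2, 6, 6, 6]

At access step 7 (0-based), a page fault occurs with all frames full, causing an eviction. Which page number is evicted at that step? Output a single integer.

Step 0: ref 7 -> FAULT, frames=[7,-,-]
Step 1: ref 7 -> HIT, frames=[7,-,-]
Step 2: ref 7 -> HIT, frames=[7,-,-]
Step 3: ref 7 -> HIT, frames=[7,-,-]
Step 4: ref 7 -> HIT, frames=[7,-,-]
Step 5: ref 6 -> FAULT, frames=[7,6,-]
Step 6: ref 4 -> FAULT, frames=[7,6,4]
Step 7: ref 2 -> FAULT, evict 7, frames=[2,6,4]
At step 7: evicted page 7

Answer: 7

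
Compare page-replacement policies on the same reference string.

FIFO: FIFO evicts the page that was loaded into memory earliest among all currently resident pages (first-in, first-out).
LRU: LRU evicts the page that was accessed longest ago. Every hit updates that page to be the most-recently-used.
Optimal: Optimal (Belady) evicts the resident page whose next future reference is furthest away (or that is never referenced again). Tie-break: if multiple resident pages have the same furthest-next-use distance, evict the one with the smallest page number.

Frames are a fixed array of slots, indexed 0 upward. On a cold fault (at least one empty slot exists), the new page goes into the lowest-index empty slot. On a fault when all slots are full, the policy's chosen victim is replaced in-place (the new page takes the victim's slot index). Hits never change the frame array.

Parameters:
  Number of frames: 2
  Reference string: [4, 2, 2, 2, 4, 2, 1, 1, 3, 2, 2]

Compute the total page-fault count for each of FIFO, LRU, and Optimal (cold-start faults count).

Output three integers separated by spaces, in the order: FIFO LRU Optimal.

Answer: 5 5 4

Derivation:
--- FIFO ---
  step 0: ref 4 -> FAULT, frames=[4,-] (faults so far: 1)
  step 1: ref 2 -> FAULT, frames=[4,2] (faults so far: 2)
  step 2: ref 2 -> HIT, frames=[4,2] (faults so far: 2)
  step 3: ref 2 -> HIT, frames=[4,2] (faults so far: 2)
  step 4: ref 4 -> HIT, frames=[4,2] (faults so far: 2)
  step 5: ref 2 -> HIT, frames=[4,2] (faults so far: 2)
  step 6: ref 1 -> FAULT, evict 4, frames=[1,2] (faults so far: 3)
  step 7: ref 1 -> HIT, frames=[1,2] (faults so far: 3)
  step 8: ref 3 -> FAULT, evict 2, frames=[1,3] (faults so far: 4)
  step 9: ref 2 -> FAULT, evict 1, frames=[2,3] (faults so far: 5)
  step 10: ref 2 -> HIT, frames=[2,3] (faults so far: 5)
  FIFO total faults: 5
--- LRU ---
  step 0: ref 4 -> FAULT, frames=[4,-] (faults so far: 1)
  step 1: ref 2 -> FAULT, frames=[4,2] (faults so far: 2)
  step 2: ref 2 -> HIT, frames=[4,2] (faults so far: 2)
  step 3: ref 2 -> HIT, frames=[4,2] (faults so far: 2)
  step 4: ref 4 -> HIT, frames=[4,2] (faults so far: 2)
  step 5: ref 2 -> HIT, frames=[4,2] (faults so far: 2)
  step 6: ref 1 -> FAULT, evict 4, frames=[1,2] (faults so far: 3)
  step 7: ref 1 -> HIT, frames=[1,2] (faults so far: 3)
  step 8: ref 3 -> FAULT, evict 2, frames=[1,3] (faults so far: 4)
  step 9: ref 2 -> FAULT, evict 1, frames=[2,3] (faults so far: 5)
  step 10: ref 2 -> HIT, frames=[2,3] (faults so far: 5)
  LRU total faults: 5
--- Optimal ---
  step 0: ref 4 -> FAULT, frames=[4,-] (faults so far: 1)
  step 1: ref 2 -> FAULT, frames=[4,2] (faults so far: 2)
  step 2: ref 2 -> HIT, frames=[4,2] (faults so far: 2)
  step 3: ref 2 -> HIT, frames=[4,2] (faults so far: 2)
  step 4: ref 4 -> HIT, frames=[4,2] (faults so far: 2)
  step 5: ref 2 -> HIT, frames=[4,2] (faults so far: 2)
  step 6: ref 1 -> FAULT, evict 4, frames=[1,2] (faults so far: 3)
  step 7: ref 1 -> HIT, frames=[1,2] (faults so far: 3)
  step 8: ref 3 -> FAULT, evict 1, frames=[3,2] (faults so far: 4)
  step 9: ref 2 -> HIT, frames=[3,2] (faults so far: 4)
  step 10: ref 2 -> HIT, frames=[3,2] (faults so far: 4)
  Optimal total faults: 4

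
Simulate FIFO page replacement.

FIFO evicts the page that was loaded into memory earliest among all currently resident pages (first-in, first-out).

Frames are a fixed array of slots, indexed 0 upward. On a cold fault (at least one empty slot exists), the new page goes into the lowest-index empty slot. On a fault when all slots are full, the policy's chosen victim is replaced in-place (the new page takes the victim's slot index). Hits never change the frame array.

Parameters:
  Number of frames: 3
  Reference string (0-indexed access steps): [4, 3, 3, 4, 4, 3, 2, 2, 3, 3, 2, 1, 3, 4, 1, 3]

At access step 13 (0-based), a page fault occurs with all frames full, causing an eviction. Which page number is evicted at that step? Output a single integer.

Answer: 3

Derivation:
Step 0: ref 4 -> FAULT, frames=[4,-,-]
Step 1: ref 3 -> FAULT, frames=[4,3,-]
Step 2: ref 3 -> HIT, frames=[4,3,-]
Step 3: ref 4 -> HIT, frames=[4,3,-]
Step 4: ref 4 -> HIT, frames=[4,3,-]
Step 5: ref 3 -> HIT, frames=[4,3,-]
Step 6: ref 2 -> FAULT, frames=[4,3,2]
Step 7: ref 2 -> HIT, frames=[4,3,2]
Step 8: ref 3 -> HIT, frames=[4,3,2]
Step 9: ref 3 -> HIT, frames=[4,3,2]
Step 10: ref 2 -> HIT, frames=[4,3,2]
Step 11: ref 1 -> FAULT, evict 4, frames=[1,3,2]
Step 12: ref 3 -> HIT, frames=[1,3,2]
Step 13: ref 4 -> FAULT, evict 3, frames=[1,4,2]
At step 13: evicted page 3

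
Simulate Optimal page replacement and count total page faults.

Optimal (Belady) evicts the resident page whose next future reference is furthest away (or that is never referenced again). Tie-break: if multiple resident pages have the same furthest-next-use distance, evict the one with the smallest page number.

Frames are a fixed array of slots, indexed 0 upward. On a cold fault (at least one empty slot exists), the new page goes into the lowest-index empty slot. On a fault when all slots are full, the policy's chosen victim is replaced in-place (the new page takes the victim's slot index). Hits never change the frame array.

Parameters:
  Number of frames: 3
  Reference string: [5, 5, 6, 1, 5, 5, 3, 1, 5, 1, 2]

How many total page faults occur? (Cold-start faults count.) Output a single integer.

Step 0: ref 5 → FAULT, frames=[5,-,-]
Step 1: ref 5 → HIT, frames=[5,-,-]
Step 2: ref 6 → FAULT, frames=[5,6,-]
Step 3: ref 1 → FAULT, frames=[5,6,1]
Step 4: ref 5 → HIT, frames=[5,6,1]
Step 5: ref 5 → HIT, frames=[5,6,1]
Step 6: ref 3 → FAULT (evict 6), frames=[5,3,1]
Step 7: ref 1 → HIT, frames=[5,3,1]
Step 8: ref 5 → HIT, frames=[5,3,1]
Step 9: ref 1 → HIT, frames=[5,3,1]
Step 10: ref 2 → FAULT (evict 1), frames=[5,3,2]
Total faults: 5

Answer: 5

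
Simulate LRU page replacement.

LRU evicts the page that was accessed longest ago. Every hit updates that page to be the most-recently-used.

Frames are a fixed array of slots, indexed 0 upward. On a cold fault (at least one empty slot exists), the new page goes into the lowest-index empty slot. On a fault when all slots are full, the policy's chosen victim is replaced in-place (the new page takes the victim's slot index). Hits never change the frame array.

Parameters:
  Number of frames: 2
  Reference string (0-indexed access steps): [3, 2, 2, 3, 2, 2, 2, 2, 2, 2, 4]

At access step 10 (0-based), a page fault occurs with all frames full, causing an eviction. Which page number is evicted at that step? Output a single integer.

Answer: 3

Derivation:
Step 0: ref 3 -> FAULT, frames=[3,-]
Step 1: ref 2 -> FAULT, frames=[3,2]
Step 2: ref 2 -> HIT, frames=[3,2]
Step 3: ref 3 -> HIT, frames=[3,2]
Step 4: ref 2 -> HIT, frames=[3,2]
Step 5: ref 2 -> HIT, frames=[3,2]
Step 6: ref 2 -> HIT, frames=[3,2]
Step 7: ref 2 -> HIT, frames=[3,2]
Step 8: ref 2 -> HIT, frames=[3,2]
Step 9: ref 2 -> HIT, frames=[3,2]
Step 10: ref 4 -> FAULT, evict 3, frames=[4,2]
At step 10: evicted page 3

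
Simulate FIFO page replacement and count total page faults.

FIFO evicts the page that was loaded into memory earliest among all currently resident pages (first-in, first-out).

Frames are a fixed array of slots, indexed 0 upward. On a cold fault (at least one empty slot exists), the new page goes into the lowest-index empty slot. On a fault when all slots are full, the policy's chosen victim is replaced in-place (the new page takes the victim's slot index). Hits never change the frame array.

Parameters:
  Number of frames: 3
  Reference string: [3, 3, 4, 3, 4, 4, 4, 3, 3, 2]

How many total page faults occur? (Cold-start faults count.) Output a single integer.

Step 0: ref 3 → FAULT, frames=[3,-,-]
Step 1: ref 3 → HIT, frames=[3,-,-]
Step 2: ref 4 → FAULT, frames=[3,4,-]
Step 3: ref 3 → HIT, frames=[3,4,-]
Step 4: ref 4 → HIT, frames=[3,4,-]
Step 5: ref 4 → HIT, frames=[3,4,-]
Step 6: ref 4 → HIT, frames=[3,4,-]
Step 7: ref 3 → HIT, frames=[3,4,-]
Step 8: ref 3 → HIT, frames=[3,4,-]
Step 9: ref 2 → FAULT, frames=[3,4,2]
Total faults: 3

Answer: 3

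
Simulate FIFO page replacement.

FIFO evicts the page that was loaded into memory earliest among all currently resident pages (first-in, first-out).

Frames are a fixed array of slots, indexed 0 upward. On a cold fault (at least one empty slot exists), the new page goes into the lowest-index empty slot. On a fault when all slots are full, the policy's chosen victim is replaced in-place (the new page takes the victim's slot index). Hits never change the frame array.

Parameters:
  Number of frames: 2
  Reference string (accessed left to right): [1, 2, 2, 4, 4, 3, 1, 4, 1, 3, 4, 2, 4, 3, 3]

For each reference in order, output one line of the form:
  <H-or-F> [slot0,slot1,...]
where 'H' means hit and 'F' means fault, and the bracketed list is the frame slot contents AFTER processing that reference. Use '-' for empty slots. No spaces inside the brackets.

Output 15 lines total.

F [1,-]
F [1,2]
H [1,2]
F [4,2]
H [4,2]
F [4,3]
F [1,3]
F [1,4]
H [1,4]
F [3,4]
H [3,4]
F [3,2]
F [4,2]
F [4,3]
H [4,3]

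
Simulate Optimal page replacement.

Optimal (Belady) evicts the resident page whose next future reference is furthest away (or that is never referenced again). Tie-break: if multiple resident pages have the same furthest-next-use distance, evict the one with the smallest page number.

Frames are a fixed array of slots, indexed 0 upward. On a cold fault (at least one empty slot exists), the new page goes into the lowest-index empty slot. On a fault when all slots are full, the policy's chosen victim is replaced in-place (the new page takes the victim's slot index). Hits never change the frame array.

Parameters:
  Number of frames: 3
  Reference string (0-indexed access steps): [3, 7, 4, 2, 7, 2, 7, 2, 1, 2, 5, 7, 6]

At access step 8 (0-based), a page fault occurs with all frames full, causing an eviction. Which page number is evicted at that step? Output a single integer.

Step 0: ref 3 -> FAULT, frames=[3,-,-]
Step 1: ref 7 -> FAULT, frames=[3,7,-]
Step 2: ref 4 -> FAULT, frames=[3,7,4]
Step 3: ref 2 -> FAULT, evict 3, frames=[2,7,4]
Step 4: ref 7 -> HIT, frames=[2,7,4]
Step 5: ref 2 -> HIT, frames=[2,7,4]
Step 6: ref 7 -> HIT, frames=[2,7,4]
Step 7: ref 2 -> HIT, frames=[2,7,4]
Step 8: ref 1 -> FAULT, evict 4, frames=[2,7,1]
At step 8: evicted page 4

Answer: 4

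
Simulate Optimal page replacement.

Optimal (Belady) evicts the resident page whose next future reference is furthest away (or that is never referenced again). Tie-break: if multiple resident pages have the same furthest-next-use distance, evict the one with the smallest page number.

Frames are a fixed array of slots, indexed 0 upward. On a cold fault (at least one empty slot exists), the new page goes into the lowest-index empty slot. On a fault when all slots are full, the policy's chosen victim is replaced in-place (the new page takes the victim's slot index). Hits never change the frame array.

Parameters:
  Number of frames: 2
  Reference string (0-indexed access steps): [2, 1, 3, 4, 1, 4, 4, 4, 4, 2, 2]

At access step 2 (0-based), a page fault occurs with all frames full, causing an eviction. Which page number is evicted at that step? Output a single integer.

Answer: 2

Derivation:
Step 0: ref 2 -> FAULT, frames=[2,-]
Step 1: ref 1 -> FAULT, frames=[2,1]
Step 2: ref 3 -> FAULT, evict 2, frames=[3,1]
At step 2: evicted page 2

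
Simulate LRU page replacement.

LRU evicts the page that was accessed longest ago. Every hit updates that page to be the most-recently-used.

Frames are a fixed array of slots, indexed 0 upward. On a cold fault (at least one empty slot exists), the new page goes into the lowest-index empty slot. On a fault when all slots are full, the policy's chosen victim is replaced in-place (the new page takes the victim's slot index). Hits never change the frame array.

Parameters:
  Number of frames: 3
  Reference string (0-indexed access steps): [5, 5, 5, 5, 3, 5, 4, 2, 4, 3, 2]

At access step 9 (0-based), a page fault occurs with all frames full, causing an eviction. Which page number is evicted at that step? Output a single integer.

Answer: 5

Derivation:
Step 0: ref 5 -> FAULT, frames=[5,-,-]
Step 1: ref 5 -> HIT, frames=[5,-,-]
Step 2: ref 5 -> HIT, frames=[5,-,-]
Step 3: ref 5 -> HIT, frames=[5,-,-]
Step 4: ref 3 -> FAULT, frames=[5,3,-]
Step 5: ref 5 -> HIT, frames=[5,3,-]
Step 6: ref 4 -> FAULT, frames=[5,3,4]
Step 7: ref 2 -> FAULT, evict 3, frames=[5,2,4]
Step 8: ref 4 -> HIT, frames=[5,2,4]
Step 9: ref 3 -> FAULT, evict 5, frames=[3,2,4]
At step 9: evicted page 5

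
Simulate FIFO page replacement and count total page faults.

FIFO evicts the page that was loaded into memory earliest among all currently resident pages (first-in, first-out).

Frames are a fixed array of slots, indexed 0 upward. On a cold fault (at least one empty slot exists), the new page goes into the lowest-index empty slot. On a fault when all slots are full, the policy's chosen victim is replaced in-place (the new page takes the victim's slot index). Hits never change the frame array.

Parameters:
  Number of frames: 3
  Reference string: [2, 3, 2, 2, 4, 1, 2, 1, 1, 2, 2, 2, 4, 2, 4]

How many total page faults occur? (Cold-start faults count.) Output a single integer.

Answer: 5

Derivation:
Step 0: ref 2 → FAULT, frames=[2,-,-]
Step 1: ref 3 → FAULT, frames=[2,3,-]
Step 2: ref 2 → HIT, frames=[2,3,-]
Step 3: ref 2 → HIT, frames=[2,3,-]
Step 4: ref 4 → FAULT, frames=[2,3,4]
Step 5: ref 1 → FAULT (evict 2), frames=[1,3,4]
Step 6: ref 2 → FAULT (evict 3), frames=[1,2,4]
Step 7: ref 1 → HIT, frames=[1,2,4]
Step 8: ref 1 → HIT, frames=[1,2,4]
Step 9: ref 2 → HIT, frames=[1,2,4]
Step 10: ref 2 → HIT, frames=[1,2,4]
Step 11: ref 2 → HIT, frames=[1,2,4]
Step 12: ref 4 → HIT, frames=[1,2,4]
Step 13: ref 2 → HIT, frames=[1,2,4]
Step 14: ref 4 → HIT, frames=[1,2,4]
Total faults: 5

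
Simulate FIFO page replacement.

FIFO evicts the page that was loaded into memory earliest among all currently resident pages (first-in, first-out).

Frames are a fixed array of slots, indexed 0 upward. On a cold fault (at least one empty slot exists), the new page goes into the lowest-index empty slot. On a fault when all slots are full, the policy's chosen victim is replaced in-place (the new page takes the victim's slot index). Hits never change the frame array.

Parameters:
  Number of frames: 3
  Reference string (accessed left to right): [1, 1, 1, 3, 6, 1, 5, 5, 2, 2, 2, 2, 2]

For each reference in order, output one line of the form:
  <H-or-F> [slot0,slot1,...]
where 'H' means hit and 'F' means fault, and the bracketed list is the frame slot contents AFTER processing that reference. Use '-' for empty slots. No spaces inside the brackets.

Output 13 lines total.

F [1,-,-]
H [1,-,-]
H [1,-,-]
F [1,3,-]
F [1,3,6]
H [1,3,6]
F [5,3,6]
H [5,3,6]
F [5,2,6]
H [5,2,6]
H [5,2,6]
H [5,2,6]
H [5,2,6]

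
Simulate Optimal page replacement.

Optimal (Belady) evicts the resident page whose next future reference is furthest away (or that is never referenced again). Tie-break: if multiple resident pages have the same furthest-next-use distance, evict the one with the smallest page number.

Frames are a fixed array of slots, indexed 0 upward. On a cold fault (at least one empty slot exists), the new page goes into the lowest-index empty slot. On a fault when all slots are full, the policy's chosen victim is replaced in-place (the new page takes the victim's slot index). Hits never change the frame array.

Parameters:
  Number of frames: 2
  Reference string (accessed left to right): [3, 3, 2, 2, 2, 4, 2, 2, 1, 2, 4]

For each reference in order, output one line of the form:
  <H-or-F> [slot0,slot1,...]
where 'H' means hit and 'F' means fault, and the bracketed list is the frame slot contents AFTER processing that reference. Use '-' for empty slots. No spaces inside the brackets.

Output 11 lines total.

F [3,-]
H [3,-]
F [3,2]
H [3,2]
H [3,2]
F [4,2]
H [4,2]
H [4,2]
F [1,2]
H [1,2]
F [4,2]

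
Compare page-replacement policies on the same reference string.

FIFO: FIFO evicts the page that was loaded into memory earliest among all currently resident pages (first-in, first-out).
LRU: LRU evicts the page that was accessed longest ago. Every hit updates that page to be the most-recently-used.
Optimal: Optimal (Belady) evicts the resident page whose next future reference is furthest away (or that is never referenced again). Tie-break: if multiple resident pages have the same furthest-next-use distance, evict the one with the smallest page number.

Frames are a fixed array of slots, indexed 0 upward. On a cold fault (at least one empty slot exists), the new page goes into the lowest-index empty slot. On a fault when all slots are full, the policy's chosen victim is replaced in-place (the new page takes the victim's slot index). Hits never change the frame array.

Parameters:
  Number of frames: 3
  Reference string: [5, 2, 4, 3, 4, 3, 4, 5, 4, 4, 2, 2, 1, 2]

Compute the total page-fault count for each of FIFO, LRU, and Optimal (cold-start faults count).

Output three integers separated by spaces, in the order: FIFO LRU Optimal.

--- FIFO ---
  step 0: ref 5 -> FAULT, frames=[5,-,-] (faults so far: 1)
  step 1: ref 2 -> FAULT, frames=[5,2,-] (faults so far: 2)
  step 2: ref 4 -> FAULT, frames=[5,2,4] (faults so far: 3)
  step 3: ref 3 -> FAULT, evict 5, frames=[3,2,4] (faults so far: 4)
  step 4: ref 4 -> HIT, frames=[3,2,4] (faults so far: 4)
  step 5: ref 3 -> HIT, frames=[3,2,4] (faults so far: 4)
  step 6: ref 4 -> HIT, frames=[3,2,4] (faults so far: 4)
  step 7: ref 5 -> FAULT, evict 2, frames=[3,5,4] (faults so far: 5)
  step 8: ref 4 -> HIT, frames=[3,5,4] (faults so far: 5)
  step 9: ref 4 -> HIT, frames=[3,5,4] (faults so far: 5)
  step 10: ref 2 -> FAULT, evict 4, frames=[3,5,2] (faults so far: 6)
  step 11: ref 2 -> HIT, frames=[3,5,2] (faults so far: 6)
  step 12: ref 1 -> FAULT, evict 3, frames=[1,5,2] (faults so far: 7)
  step 13: ref 2 -> HIT, frames=[1,5,2] (faults so far: 7)
  FIFO total faults: 7
--- LRU ---
  step 0: ref 5 -> FAULT, frames=[5,-,-] (faults so far: 1)
  step 1: ref 2 -> FAULT, frames=[5,2,-] (faults so far: 2)
  step 2: ref 4 -> FAULT, frames=[5,2,4] (faults so far: 3)
  step 3: ref 3 -> FAULT, evict 5, frames=[3,2,4] (faults so far: 4)
  step 4: ref 4 -> HIT, frames=[3,2,4] (faults so far: 4)
  step 5: ref 3 -> HIT, frames=[3,2,4] (faults so far: 4)
  step 6: ref 4 -> HIT, frames=[3,2,4] (faults so far: 4)
  step 7: ref 5 -> FAULT, evict 2, frames=[3,5,4] (faults so far: 5)
  step 8: ref 4 -> HIT, frames=[3,5,4] (faults so far: 5)
  step 9: ref 4 -> HIT, frames=[3,5,4] (faults so far: 5)
  step 10: ref 2 -> FAULT, evict 3, frames=[2,5,4] (faults so far: 6)
  step 11: ref 2 -> HIT, frames=[2,5,4] (faults so far: 6)
  step 12: ref 1 -> FAULT, evict 5, frames=[2,1,4] (faults so far: 7)
  step 13: ref 2 -> HIT, frames=[2,1,4] (faults so far: 7)
  LRU total faults: 7
--- Optimal ---
  step 0: ref 5 -> FAULT, frames=[5,-,-] (faults so far: 1)
  step 1: ref 2 -> FAULT, frames=[5,2,-] (faults so far: 2)
  step 2: ref 4 -> FAULT, frames=[5,2,4] (faults so far: 3)
  step 3: ref 3 -> FAULT, evict 2, frames=[5,3,4] (faults so far: 4)
  step 4: ref 4 -> HIT, frames=[5,3,4] (faults so far: 4)
  step 5: ref 3 -> HIT, frames=[5,3,4] (faults so far: 4)
  step 6: ref 4 -> HIT, frames=[5,3,4] (faults so far: 4)
  step 7: ref 5 -> HIT, frames=[5,3,4] (faults so far: 4)
  step 8: ref 4 -> HIT, frames=[5,3,4] (faults so far: 4)
  step 9: ref 4 -> HIT, frames=[5,3,4] (faults so far: 4)
  step 10: ref 2 -> FAULT, evict 3, frames=[5,2,4] (faults so far: 5)
  step 11: ref 2 -> HIT, frames=[5,2,4] (faults so far: 5)
  step 12: ref 1 -> FAULT, evict 4, frames=[5,2,1] (faults so far: 6)
  step 13: ref 2 -> HIT, frames=[5,2,1] (faults so far: 6)
  Optimal total faults: 6

Answer: 7 7 6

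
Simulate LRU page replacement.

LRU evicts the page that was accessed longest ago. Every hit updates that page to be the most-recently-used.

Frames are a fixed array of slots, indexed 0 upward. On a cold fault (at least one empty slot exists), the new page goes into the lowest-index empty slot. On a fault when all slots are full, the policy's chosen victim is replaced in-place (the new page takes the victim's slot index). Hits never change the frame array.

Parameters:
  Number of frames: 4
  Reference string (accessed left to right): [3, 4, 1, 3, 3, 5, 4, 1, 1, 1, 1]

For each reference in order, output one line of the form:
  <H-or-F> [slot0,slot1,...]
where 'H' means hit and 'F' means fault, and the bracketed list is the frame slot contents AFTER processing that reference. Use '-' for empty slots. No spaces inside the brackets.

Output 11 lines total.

F [3,-,-,-]
F [3,4,-,-]
F [3,4,1,-]
H [3,4,1,-]
H [3,4,1,-]
F [3,4,1,5]
H [3,4,1,5]
H [3,4,1,5]
H [3,4,1,5]
H [3,4,1,5]
H [3,4,1,5]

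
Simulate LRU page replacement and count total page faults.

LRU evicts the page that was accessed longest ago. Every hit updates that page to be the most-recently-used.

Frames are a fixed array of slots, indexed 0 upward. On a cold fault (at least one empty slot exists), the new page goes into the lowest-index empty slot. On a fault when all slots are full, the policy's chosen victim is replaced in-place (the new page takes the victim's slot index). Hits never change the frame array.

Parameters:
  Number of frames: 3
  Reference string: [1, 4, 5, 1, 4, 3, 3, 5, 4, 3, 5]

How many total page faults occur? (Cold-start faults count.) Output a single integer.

Step 0: ref 1 → FAULT, frames=[1,-,-]
Step 1: ref 4 → FAULT, frames=[1,4,-]
Step 2: ref 5 → FAULT, frames=[1,4,5]
Step 3: ref 1 → HIT, frames=[1,4,5]
Step 4: ref 4 → HIT, frames=[1,4,5]
Step 5: ref 3 → FAULT (evict 5), frames=[1,4,3]
Step 6: ref 3 → HIT, frames=[1,4,3]
Step 7: ref 5 → FAULT (evict 1), frames=[5,4,3]
Step 8: ref 4 → HIT, frames=[5,4,3]
Step 9: ref 3 → HIT, frames=[5,4,3]
Step 10: ref 5 → HIT, frames=[5,4,3]
Total faults: 5

Answer: 5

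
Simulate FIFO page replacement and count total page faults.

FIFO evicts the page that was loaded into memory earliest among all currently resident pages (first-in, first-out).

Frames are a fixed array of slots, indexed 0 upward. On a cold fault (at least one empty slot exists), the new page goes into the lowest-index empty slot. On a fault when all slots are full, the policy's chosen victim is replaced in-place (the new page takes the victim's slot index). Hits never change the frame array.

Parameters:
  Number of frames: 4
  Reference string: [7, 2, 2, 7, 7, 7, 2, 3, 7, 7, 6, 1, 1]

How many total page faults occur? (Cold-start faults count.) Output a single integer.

Step 0: ref 7 → FAULT, frames=[7,-,-,-]
Step 1: ref 2 → FAULT, frames=[7,2,-,-]
Step 2: ref 2 → HIT, frames=[7,2,-,-]
Step 3: ref 7 → HIT, frames=[7,2,-,-]
Step 4: ref 7 → HIT, frames=[7,2,-,-]
Step 5: ref 7 → HIT, frames=[7,2,-,-]
Step 6: ref 2 → HIT, frames=[7,2,-,-]
Step 7: ref 3 → FAULT, frames=[7,2,3,-]
Step 8: ref 7 → HIT, frames=[7,2,3,-]
Step 9: ref 7 → HIT, frames=[7,2,3,-]
Step 10: ref 6 → FAULT, frames=[7,2,3,6]
Step 11: ref 1 → FAULT (evict 7), frames=[1,2,3,6]
Step 12: ref 1 → HIT, frames=[1,2,3,6]
Total faults: 5

Answer: 5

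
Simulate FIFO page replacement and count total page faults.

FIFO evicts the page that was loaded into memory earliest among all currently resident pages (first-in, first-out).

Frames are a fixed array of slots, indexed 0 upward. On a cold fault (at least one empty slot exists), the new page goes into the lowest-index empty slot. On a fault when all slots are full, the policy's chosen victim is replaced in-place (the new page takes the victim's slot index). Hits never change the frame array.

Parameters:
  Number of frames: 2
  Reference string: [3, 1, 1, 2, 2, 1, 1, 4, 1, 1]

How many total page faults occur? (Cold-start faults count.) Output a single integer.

Answer: 5

Derivation:
Step 0: ref 3 → FAULT, frames=[3,-]
Step 1: ref 1 → FAULT, frames=[3,1]
Step 2: ref 1 → HIT, frames=[3,1]
Step 3: ref 2 → FAULT (evict 3), frames=[2,1]
Step 4: ref 2 → HIT, frames=[2,1]
Step 5: ref 1 → HIT, frames=[2,1]
Step 6: ref 1 → HIT, frames=[2,1]
Step 7: ref 4 → FAULT (evict 1), frames=[2,4]
Step 8: ref 1 → FAULT (evict 2), frames=[1,4]
Step 9: ref 1 → HIT, frames=[1,4]
Total faults: 5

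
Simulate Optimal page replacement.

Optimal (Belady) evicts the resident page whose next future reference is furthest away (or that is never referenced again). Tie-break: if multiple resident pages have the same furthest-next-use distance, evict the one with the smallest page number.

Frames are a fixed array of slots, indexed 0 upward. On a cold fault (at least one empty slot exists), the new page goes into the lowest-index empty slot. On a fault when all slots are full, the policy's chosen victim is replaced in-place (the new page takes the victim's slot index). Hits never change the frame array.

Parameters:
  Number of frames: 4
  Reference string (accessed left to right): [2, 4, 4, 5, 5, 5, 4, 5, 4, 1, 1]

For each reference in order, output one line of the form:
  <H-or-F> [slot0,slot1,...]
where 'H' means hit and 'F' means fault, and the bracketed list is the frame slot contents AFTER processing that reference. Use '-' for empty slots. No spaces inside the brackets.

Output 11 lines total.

F [2,-,-,-]
F [2,4,-,-]
H [2,4,-,-]
F [2,4,5,-]
H [2,4,5,-]
H [2,4,5,-]
H [2,4,5,-]
H [2,4,5,-]
H [2,4,5,-]
F [2,4,5,1]
H [2,4,5,1]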